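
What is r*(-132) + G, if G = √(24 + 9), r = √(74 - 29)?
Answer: √33 - 396*√5 ≈ -879.74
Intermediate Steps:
r = 3*√5 (r = √45 = 3*√5 ≈ 6.7082)
G = √33 ≈ 5.7446
r*(-132) + G = (3*√5)*(-132) + √33 = -396*√5 + √33 = √33 - 396*√5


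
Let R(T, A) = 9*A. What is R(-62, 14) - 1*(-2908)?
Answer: 3034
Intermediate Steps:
R(-62, 14) - 1*(-2908) = 9*14 - 1*(-2908) = 126 + 2908 = 3034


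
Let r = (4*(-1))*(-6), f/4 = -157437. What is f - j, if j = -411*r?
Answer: -619884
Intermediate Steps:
f = -629748 (f = 4*(-157437) = -629748)
r = 24 (r = -4*(-6) = 24)
j = -9864 (j = -411*24 = -9864)
f - j = -629748 - 1*(-9864) = -629748 + 9864 = -619884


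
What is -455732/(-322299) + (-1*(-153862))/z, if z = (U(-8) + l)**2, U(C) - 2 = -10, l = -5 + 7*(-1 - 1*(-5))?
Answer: 5521345382/8057475 ≈ 685.25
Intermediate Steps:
l = 23 (l = -5 + 7*(-1 + 5) = -5 + 7*4 = -5 + 28 = 23)
U(C) = -8 (U(C) = 2 - 10 = -8)
z = 225 (z = (-8 + 23)**2 = 15**2 = 225)
-455732/(-322299) + (-1*(-153862))/z = -455732/(-322299) - 1*(-153862)/225 = -455732*(-1/322299) + 153862*(1/225) = 455732/322299 + 153862/225 = 5521345382/8057475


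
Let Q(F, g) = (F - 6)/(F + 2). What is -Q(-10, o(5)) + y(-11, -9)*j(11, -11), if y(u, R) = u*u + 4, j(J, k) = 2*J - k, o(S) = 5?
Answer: 4123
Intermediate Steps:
j(J, k) = -k + 2*J
Q(F, g) = (-6 + F)/(2 + F)
y(u, R) = 4 + u**2 (y(u, R) = u**2 + 4 = 4 + u**2)
-Q(-10, o(5)) + y(-11, -9)*j(11, -11) = -(-6 - 10)/(2 - 10) + (4 + (-11)**2)*(-1*(-11) + 2*11) = -(-16)/(-8) + (4 + 121)*(11 + 22) = -(-1)*(-16)/8 + 125*33 = -1*2 + 4125 = -2 + 4125 = 4123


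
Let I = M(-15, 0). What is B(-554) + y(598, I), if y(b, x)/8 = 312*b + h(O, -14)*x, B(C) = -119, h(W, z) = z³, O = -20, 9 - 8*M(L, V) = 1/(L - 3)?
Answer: 13208765/9 ≈ 1.4676e+6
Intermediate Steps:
M(L, V) = 9/8 - 1/(8*(-3 + L)) (M(L, V) = 9/8 - 1/(8*(L - 3)) = 9/8 - 1/(8*(-3 + L)))
I = 163/144 (I = (-28 + 9*(-15))/(8*(-3 - 15)) = (⅛)*(-28 - 135)/(-18) = (⅛)*(-1/18)*(-163) = 163/144 ≈ 1.1319)
y(b, x) = -21952*x + 2496*b (y(b, x) = 8*(312*b + (-14)³*x) = 8*(312*b - 2744*x) = 8*(-2744*x + 312*b) = -21952*x + 2496*b)
B(-554) + y(598, I) = -119 + (-21952*163/144 + 2496*598) = -119 + (-223636/9 + 1492608) = -119 + 13209836/9 = 13208765/9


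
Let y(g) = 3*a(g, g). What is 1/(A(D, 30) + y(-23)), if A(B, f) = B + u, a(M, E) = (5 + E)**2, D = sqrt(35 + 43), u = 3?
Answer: 25/24373 - sqrt(78)/950547 ≈ 0.0010164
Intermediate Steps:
D = sqrt(78) ≈ 8.8318
y(g) = 3*(5 + g)**2
A(B, f) = 3 + B (A(B, f) = B + 3 = 3 + B)
1/(A(D, 30) + y(-23)) = 1/((3 + sqrt(78)) + 3*(5 - 23)**2) = 1/((3 + sqrt(78)) + 3*(-18)**2) = 1/((3 + sqrt(78)) + 3*324) = 1/((3 + sqrt(78)) + 972) = 1/(975 + sqrt(78))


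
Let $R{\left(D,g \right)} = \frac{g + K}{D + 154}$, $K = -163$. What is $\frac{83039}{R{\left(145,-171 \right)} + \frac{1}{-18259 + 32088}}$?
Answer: $- \frac{343355552969}{4618587} \approx -74342.0$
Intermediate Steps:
$R{\left(D,g \right)} = \frac{-163 + g}{154 + D}$ ($R{\left(D,g \right)} = \frac{g - 163}{D + 154} = \frac{-163 + g}{154 + D}$)
$\frac{83039}{R{\left(145,-171 \right)} + \frac{1}{-18259 + 32088}} = \frac{83039}{\frac{-163 - 171}{154 + 145} + \frac{1}{-18259 + 32088}} = \frac{83039}{\frac{1}{299} \left(-334\right) + \frac{1}{13829}} = \frac{83039}{- \frac{334}{299} + \frac{1}{13829}} = \frac{83039}{- \frac{4618587}{4134871}} = 83039 \left(- \frac{4134871}{4618587}\right) = - \frac{343355552969}{4618587}$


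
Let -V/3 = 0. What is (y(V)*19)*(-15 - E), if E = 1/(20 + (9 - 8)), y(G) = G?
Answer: 0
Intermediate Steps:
V = 0 (V = -3*0 = 0)
E = 1/21 (E = 1/(20 + 1) = 1/21 ≈ 0.047619)
(y(V)*19)*(-15 - E) = (0*19)*(-15 - 1*1/21) = 0*(-15 - 1/21) = 0*(-316/21) = 0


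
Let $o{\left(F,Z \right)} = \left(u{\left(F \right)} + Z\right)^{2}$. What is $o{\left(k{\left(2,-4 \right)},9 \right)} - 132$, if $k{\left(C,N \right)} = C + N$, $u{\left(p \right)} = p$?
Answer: $-83$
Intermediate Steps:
$o{\left(F,Z \right)} = \left(F + Z\right)^{2}$
$o{\left(k{\left(2,-4 \right)},9 \right)} - 132 = \left(\left(2 - 4\right) + 9\right)^{2} - 132 = \left(-2 + 9\right)^{2} - 132 = 7^{2} - 132 = 49 - 132 = -83$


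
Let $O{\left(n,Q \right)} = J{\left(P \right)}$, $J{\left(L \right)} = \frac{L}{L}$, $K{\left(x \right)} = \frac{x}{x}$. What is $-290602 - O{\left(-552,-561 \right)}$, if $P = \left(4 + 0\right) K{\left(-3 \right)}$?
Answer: $-290603$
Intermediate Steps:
$K{\left(x \right)} = 1$
$P = 4$ ($P = \left(4 + 0\right) 1 = 4 \cdot 1 = 4$)
$J{\left(L \right)} = 1$
$O{\left(n,Q \right)} = 1$
$-290602 - O{\left(-552,-561 \right)} = -290602 - 1 = -290603$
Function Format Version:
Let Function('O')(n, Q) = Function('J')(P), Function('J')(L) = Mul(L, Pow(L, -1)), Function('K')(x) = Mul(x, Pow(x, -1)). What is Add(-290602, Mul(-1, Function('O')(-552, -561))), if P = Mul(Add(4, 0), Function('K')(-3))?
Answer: -290603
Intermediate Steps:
Function('K')(x) = 1
P = 4 (P = Mul(Add(4, 0), 1) = Mul(4, 1) = 4)
Function('J')(L) = 1
Function('O')(n, Q) = 1
Add(-290602, Mul(-1, Function('O')(-552, -561))) = Add(-290602, Mul(-1, 1)) = Add(-290602, -1) = -290603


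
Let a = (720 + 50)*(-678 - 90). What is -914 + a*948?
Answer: -560610194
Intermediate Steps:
a = -591360 (a = 770*(-768) = -591360)
-914 + a*948 = -914 - 591360*948 = -914 - 560609280 = -560610194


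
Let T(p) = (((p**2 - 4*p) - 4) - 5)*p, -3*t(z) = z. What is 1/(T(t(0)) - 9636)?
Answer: -1/9636 ≈ -0.00010378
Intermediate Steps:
t(z) = -z/3
T(p) = p*(-9 + p**2 - 4*p) (T(p) = ((-4 + p**2 - 4*p) - 5)*p = (-9 + p**2 - 4*p)*p = p*(-9 + p**2 - 4*p))
1/(T(t(0)) - 9636) = 1/((-1/3*0)*(-9 + (-1/3*0)**2 - (-4)*0/3) - 9636) = 1/(0*(-9 + 0**2 - 4*0) - 9636) = 1/(0*(-9 + 0 + 0) - 9636) = 1/(0*(-9) - 9636) = 1/(0 - 9636) = 1/(-9636) = -1/9636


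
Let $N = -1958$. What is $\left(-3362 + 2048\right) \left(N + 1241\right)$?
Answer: $942138$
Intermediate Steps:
$\left(-3362 + 2048\right) \left(N + 1241\right) = \left(-3362 + 2048\right) \left(-1958 + 1241\right) = \left(-1314\right) \left(-717\right) = 942138$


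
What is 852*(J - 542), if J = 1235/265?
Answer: -24264108/53 ≈ -4.5781e+5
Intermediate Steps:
J = 247/53 (J = 1235*(1/265) = 247/53 ≈ 4.6604)
852*(J - 542) = 852*(247/53 - 542) = 852*(-28479/53) = -24264108/53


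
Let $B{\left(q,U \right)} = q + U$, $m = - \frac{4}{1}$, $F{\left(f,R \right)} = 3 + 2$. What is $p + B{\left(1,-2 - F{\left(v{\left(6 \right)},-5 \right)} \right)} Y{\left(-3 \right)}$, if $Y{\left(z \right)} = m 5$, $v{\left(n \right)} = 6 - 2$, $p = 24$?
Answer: $144$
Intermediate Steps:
$v{\left(n \right)} = 4$
$F{\left(f,R \right)} = 5$
$m = -4$ ($m = \left(-4\right) 1 = -4$)
$Y{\left(z \right)} = -20$ ($Y{\left(z \right)} = \left(-4\right) 5 = -20$)
$B{\left(q,U \right)} = U + q$
$p + B{\left(1,-2 - F{\left(v{\left(6 \right)},-5 \right)} \right)} Y{\left(-3 \right)} = 24 + \left(\left(-2 - 5\right) + 1\right) \left(-20\right) = 24 + \left(-7 + 1\right) \left(-20\right) = 24 - -120 = 24 + 120 = 144$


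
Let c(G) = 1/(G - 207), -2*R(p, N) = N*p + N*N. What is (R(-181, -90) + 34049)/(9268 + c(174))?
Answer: 721182/305843 ≈ 2.3580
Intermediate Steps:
R(p, N) = -N²/2 - N*p/2 (R(p, N) = -(N*p + N*N)/2 = -(N*p + N²)/2 = -(N² + N*p)/2 = -N²/2 - N*p/2)
c(G) = 1/(-207 + G)
(R(-181, -90) + 34049)/(9268 + c(174)) = (-½*(-90)*(-90 - 181) + 34049)/(9268 + 1/(-207 + 174)) = (-½*(-90)*(-271) + 34049)/(9268 + 1/(-33)) = (-12195 + 34049)/(9268 - 1/33) = 21854/(305843/33) = 21854*(33/305843) = 721182/305843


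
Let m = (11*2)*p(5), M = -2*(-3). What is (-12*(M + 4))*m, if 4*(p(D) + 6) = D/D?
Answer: 15180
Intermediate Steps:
M = 6
p(D) = -23/4 (p(D) = -6 + (D/D)/4 = -6 + (1/4)*1 = -6 + 1/4 = -23/4)
m = -253/2 (m = (11*2)*(-23/4) = 22*(-23/4) = -253/2 ≈ -126.50)
(-12*(M + 4))*m = -12*(6 + 4)*(-253/2) = -12*10*(-253/2) = -120*(-253/2) = 15180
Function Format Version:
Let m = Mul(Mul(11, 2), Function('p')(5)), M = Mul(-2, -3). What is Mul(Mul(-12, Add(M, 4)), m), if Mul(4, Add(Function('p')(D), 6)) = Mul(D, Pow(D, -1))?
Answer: 15180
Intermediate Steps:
M = 6
Function('p')(D) = Rational(-23, 4) (Function('p')(D) = Add(-6, Mul(Rational(1, 4), Mul(D, Pow(D, -1)))) = Add(-6, Mul(Rational(1, 4), 1)) = Add(-6, Rational(1, 4)) = Rational(-23, 4))
m = Rational(-253, 2) (m = Mul(Mul(11, 2), Rational(-23, 4)) = Mul(22, Rational(-23, 4)) = Rational(-253, 2) ≈ -126.50)
Mul(Mul(-12, Add(M, 4)), m) = Mul(Mul(-12, Add(6, 4)), Rational(-253, 2)) = Mul(Mul(-12, 10), Rational(-253, 2)) = Mul(-120, Rational(-253, 2)) = 15180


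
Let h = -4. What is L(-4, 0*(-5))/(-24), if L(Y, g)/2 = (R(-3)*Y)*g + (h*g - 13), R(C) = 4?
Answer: 13/12 ≈ 1.0833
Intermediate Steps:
L(Y, g) = -26 - 8*g + 8*Y*g (L(Y, g) = 2*((4*Y)*g + (-4*g - 13)) = 2*(4*Y*g + (-13 - 4*g)) = 2*(-13 - 4*g + 4*Y*g) = -26 - 8*g + 8*Y*g)
L(-4, 0*(-5))/(-24) = (-26 - 0*(-5) + 8*(-4)*(0*(-5)))/(-24) = -(-26 - 8*0 + 8*(-4)*0)/24 = -(-26 + 0 + 0)/24 = -1/24*(-26) = 13/12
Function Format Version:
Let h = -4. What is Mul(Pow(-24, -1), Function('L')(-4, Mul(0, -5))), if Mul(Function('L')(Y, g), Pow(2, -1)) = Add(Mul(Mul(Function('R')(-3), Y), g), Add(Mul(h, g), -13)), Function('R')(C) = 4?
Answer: Rational(13, 12) ≈ 1.0833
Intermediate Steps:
Function('L')(Y, g) = Add(-26, Mul(-8, g), Mul(8, Y, g)) (Function('L')(Y, g) = Mul(2, Add(Mul(Mul(4, Y), g), Add(Mul(-4, g), -13))) = Mul(2, Add(Mul(4, Y, g), Add(-13, Mul(-4, g)))) = Mul(2, Add(-13, Mul(-4, g), Mul(4, Y, g))) = Add(-26, Mul(-8, g), Mul(8, Y, g)))
Mul(Pow(-24, -1), Function('L')(-4, Mul(0, -5))) = Mul(Pow(-24, -1), Add(-26, Mul(-8, Mul(0, -5)), Mul(8, -4, Mul(0, -5)))) = Mul(Rational(-1, 24), Add(-26, Mul(-8, 0), Mul(8, -4, 0))) = Mul(Rational(-1, 24), Add(-26, 0, 0)) = Mul(Rational(-1, 24), -26) = Rational(13, 12)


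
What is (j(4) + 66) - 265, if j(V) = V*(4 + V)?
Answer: -167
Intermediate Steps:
(j(4) + 66) - 265 = (4*(4 + 4) + 66) - 265 = (4*8 + 66) - 265 = (32 + 66) - 265 = 98 - 265 = -167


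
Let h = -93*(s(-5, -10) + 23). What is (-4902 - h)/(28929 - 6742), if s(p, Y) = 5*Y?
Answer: -7413/22187 ≈ -0.33411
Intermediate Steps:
h = 2511 (h = -93*(5*(-10) + 23) = -93*(-50 + 23) = -93*(-27) = 2511)
(-4902 - h)/(28929 - 6742) = (-4902 - 1*2511)/(28929 - 6742) = (-4902 - 2511)/22187 = -7413*1/22187 = -7413/22187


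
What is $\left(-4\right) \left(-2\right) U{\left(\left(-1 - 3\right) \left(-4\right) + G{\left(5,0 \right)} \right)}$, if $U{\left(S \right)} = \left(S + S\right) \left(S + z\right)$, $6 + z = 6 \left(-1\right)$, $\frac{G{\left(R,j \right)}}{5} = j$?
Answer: $1024$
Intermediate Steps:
$G{\left(R,j \right)} = 5 j$
$z = -12$ ($z = -6 + 6 \left(-1\right) = -6 - 6 = -12$)
$U{\left(S \right)} = 2 S \left(-12 + S\right)$ ($U{\left(S \right)} = \left(S + S\right) \left(S - 12\right) = 2 S \left(-12 + S\right)$)
$\left(-4\right) \left(-2\right) U{\left(\left(-1 - 3\right) \left(-4\right) + G{\left(5,0 \right)} \right)} = \left(-4\right) \left(-2\right) 2 \left(\left(-1 - 3\right) \left(-4\right) + 5 \cdot 0\right) \left(-12 + \left(\left(-1 - 3\right) \left(-4\right) + 5 \cdot 0\right)\right) = 8 \cdot 2 \left(\left(-4\right) \left(-4\right) + 0\right) \left(-12 + \left(\left(-4\right) \left(-4\right) + 0\right)\right) = 8 \cdot 2 \left(16 + 0\right) \left(-12 + \left(16 + 0\right)\right) = 8 \cdot 2 \cdot 16 \left(-12 + 16\right) = 8 \cdot 2 \cdot 16 \cdot 4 = 8 \cdot 128 = 1024$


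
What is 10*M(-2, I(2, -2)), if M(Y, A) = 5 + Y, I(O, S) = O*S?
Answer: 30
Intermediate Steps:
10*M(-2, I(2, -2)) = 10*(5 - 2) = 10*3 = 30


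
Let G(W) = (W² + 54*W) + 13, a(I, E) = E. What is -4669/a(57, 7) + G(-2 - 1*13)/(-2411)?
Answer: -1607565/2411 ≈ -666.76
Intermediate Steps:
G(W) = 13 + W² + 54*W
-4669/a(57, 7) + G(-2 - 1*13)/(-2411) = -4669/7 + (13 + (-2 - 1*13)² + 54*(-2 - 1*13))/(-2411) = -4669*⅐ + (13 + (-2 - 13)² + 54*(-2 - 13))*(-1/2411) = -667 + (13 + (-15)² + 54*(-15))*(-1/2411) = -667 + (13 + 225 - 810)*(-1/2411) = -667 - 572*(-1/2411) = -667 + 572/2411 = -1607565/2411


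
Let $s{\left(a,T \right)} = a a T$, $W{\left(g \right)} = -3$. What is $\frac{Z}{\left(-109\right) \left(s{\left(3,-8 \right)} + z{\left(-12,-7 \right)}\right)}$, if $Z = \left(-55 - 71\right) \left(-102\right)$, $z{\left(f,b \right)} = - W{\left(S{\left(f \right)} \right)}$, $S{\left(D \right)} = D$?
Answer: $\frac{4284}{2507} \approx 1.7088$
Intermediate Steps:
$z{\left(f,b \right)} = 3$ ($z{\left(f,b \right)} = \left(-1\right) \left(-3\right) = 3$)
$s{\left(a,T \right)} = T a^{2}$ ($s{\left(a,T \right)} = a T a = T a^{2}$)
$Z = 12852$ ($Z = \left(-126\right) \left(-102\right) = 12852$)
$\frac{Z}{\left(-109\right) \left(s{\left(3,-8 \right)} + z{\left(-12,-7 \right)}\right)} = \frac{12852}{\left(-109\right) \left(- 8 \cdot 3^{2} + 3\right)} = \frac{12852}{\left(-109\right) \left(\left(-8\right) 9 + 3\right)} = \frac{12852}{\left(-109\right) \left(-72 + 3\right)} = \frac{12852}{\left(-109\right) \left(-69\right)} = \frac{12852}{7521} = 12852 \cdot \frac{1}{7521} = \frac{4284}{2507}$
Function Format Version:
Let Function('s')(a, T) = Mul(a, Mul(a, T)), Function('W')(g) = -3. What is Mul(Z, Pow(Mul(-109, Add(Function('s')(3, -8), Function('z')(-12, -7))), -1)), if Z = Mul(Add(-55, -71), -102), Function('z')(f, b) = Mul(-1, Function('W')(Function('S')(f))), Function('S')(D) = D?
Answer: Rational(4284, 2507) ≈ 1.7088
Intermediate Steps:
Function('z')(f, b) = 3 (Function('z')(f, b) = Mul(-1, -3) = 3)
Function('s')(a, T) = Mul(T, Pow(a, 2)) (Function('s')(a, T) = Mul(a, Mul(T, a)) = Mul(T, Pow(a, 2)))
Z = 12852 (Z = Mul(-126, -102) = 12852)
Mul(Z, Pow(Mul(-109, Add(Function('s')(3, -8), Function('z')(-12, -7))), -1)) = Mul(12852, Pow(Mul(-109, Add(Mul(-8, Pow(3, 2)), 3)), -1)) = Mul(12852, Pow(Mul(-109, Add(Mul(-8, 9), 3)), -1)) = Mul(12852, Pow(Mul(-109, Add(-72, 3)), -1)) = Mul(12852, Pow(Mul(-109, -69), -1)) = Mul(12852, Pow(7521, -1)) = Mul(12852, Rational(1, 7521)) = Rational(4284, 2507)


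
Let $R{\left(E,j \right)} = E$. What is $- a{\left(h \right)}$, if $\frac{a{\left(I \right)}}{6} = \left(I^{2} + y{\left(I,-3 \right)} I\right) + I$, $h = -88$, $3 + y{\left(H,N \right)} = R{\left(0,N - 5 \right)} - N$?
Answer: $-45936$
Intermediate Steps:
$y{\left(H,N \right)} = -3 - N$ ($y{\left(H,N \right)} = -3 + \left(0 - N\right) = -3 - N$)
$a{\left(I \right)} = 6 I + 6 I^{2}$ ($a{\left(I \right)} = 6 \left(\left(I^{2} + \left(-3 - -3\right) I\right) + I\right) = 6 \left(\left(I^{2} + \left(-3 + 3\right) I\right) + I\right) = 6 \left(\left(I^{2} + 0 I\right) + I\right) = 6 \left(\left(I^{2} + 0\right) + I\right) = 6 \left(I^{2} + I\right) = 6 \left(I + I^{2}\right) = 6 I + 6 I^{2}$)
$- a{\left(h \right)} = - 6 \left(-88\right) \left(1 - 88\right) = - 6 \left(-88\right) \left(-87\right) = \left(-1\right) 45936 = -45936$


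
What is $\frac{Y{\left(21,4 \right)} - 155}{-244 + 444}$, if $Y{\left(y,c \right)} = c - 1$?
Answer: $- \frac{19}{25} \approx -0.76$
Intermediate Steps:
$Y{\left(y,c \right)} = -1 + c$ ($Y{\left(y,c \right)} = c - 1 = -1 + c$)
$\frac{Y{\left(21,4 \right)} - 155}{-244 + 444} = \frac{\left(-1 + 4\right) - 155}{-244 + 444} = \frac{3 - 155}{200} = \left(-152\right) \frac{1}{200} = - \frac{19}{25}$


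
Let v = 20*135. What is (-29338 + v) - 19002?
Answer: -45640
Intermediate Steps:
v = 2700
(-29338 + v) - 19002 = (-29338 + 2700) - 19002 = -26638 - 19002 = -45640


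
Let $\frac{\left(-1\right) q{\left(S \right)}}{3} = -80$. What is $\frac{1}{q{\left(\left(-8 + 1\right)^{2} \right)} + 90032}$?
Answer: $\frac{1}{90272} \approx 1.1078 \cdot 10^{-5}$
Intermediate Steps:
$q{\left(S \right)} = 240$ ($q{\left(S \right)} = \left(-3\right) \left(-80\right) = 240$)
$\frac{1}{q{\left(\left(-8 + 1\right)^{2} \right)} + 90032} = \frac{1}{240 + 90032} = \frac{1}{90272}$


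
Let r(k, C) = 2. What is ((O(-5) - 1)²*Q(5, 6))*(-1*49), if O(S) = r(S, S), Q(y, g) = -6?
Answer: 294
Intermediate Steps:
O(S) = 2
((O(-5) - 1)²*Q(5, 6))*(-1*49) = ((2 - 1)²*(-6))*(-1*49) = (1²*(-6))*(-49) = (1*(-6))*(-49) = -6*(-49) = 294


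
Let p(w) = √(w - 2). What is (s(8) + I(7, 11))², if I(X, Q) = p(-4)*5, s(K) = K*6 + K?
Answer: 2986 + 560*I*√6 ≈ 2986.0 + 1371.7*I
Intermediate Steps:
s(K) = 7*K (s(K) = 6*K + K = 7*K)
p(w) = √(-2 + w)
I(X, Q) = 5*I*√6 (I(X, Q) = √(-2 - 4)*5 = √(-6)*5 = (I*√6)*5 = 5*I*√6)
(s(8) + I(7, 11))² = (7*8 + 5*I*√6)² = (56 + 5*I*√6)²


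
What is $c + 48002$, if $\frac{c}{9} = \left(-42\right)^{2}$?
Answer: $63878$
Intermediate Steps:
$c = 15876$ ($c = 9 \left(-42\right)^{2} = 9 \cdot 1764 = 15876$)
$c + 48002 = 15876 + 48002 = 63878$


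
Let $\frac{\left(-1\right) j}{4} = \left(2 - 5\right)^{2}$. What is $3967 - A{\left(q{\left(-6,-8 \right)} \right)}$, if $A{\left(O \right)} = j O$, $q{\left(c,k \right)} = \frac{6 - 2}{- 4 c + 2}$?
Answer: $\frac{51643}{13} \approx 3972.5$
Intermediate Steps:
$q{\left(c,k \right)} = \frac{4}{2 - 4 c}$
$j = -36$ ($j = - 4 \left(2 - 5\right)^{2} = - 4 \left(-3\right)^{2} = \left(-4\right) 9 = -36$)
$A{\left(O \right)} = - 36 O$
$3967 - A{\left(q{\left(-6,-8 \right)} \right)} = 3967 - - 36 \left(- \frac{2}{-1 + 2 \left(-6\right)}\right) = 3967 - - 36 \left(- \frac{2}{-1 - 12}\right) = 3967 - - 36 \left(- \frac{2}{-13}\right) = 3967 - - 36 \left(\left(-2\right) \left(- \frac{1}{13}\right)\right) = 3967 - \left(-36\right) \frac{2}{13} = 3967 - - \frac{72}{13} = 3967 + \frac{72}{13} = \frac{51643}{13}$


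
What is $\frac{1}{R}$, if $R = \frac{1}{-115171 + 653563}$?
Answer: $538392$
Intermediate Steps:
$R = \frac{1}{538392} \approx 1.8574 \cdot 10^{-6}$
$\frac{1}{R} = \frac{1}{\frac{1}{538392}} = 538392$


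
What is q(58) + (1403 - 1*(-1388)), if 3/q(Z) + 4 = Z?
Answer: 50239/18 ≈ 2791.1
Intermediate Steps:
q(Z) = 3/(-4 + Z)
q(58) + (1403 - 1*(-1388)) = 3/(-4 + 58) + (1403 - 1*(-1388)) = 3/54 + (1403 + 1388) = 3*(1/54) + 2791 = 1/18 + 2791 = 50239/18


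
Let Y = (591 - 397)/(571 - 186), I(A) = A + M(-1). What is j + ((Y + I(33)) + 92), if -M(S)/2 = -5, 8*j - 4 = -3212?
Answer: -102216/385 ≈ -265.50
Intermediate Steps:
j = -401 (j = ½ + (⅛)*(-3212) = ½ - 803/2 = -401)
M(S) = 10 (M(S) = -2*(-5) = 10)
I(A) = 10 + A (I(A) = A + 10 = 10 + A)
Y = 194/385 ≈ 0.50390
j + ((Y + I(33)) + 92) = -401 + ((194/385 + (10 + 33)) + 92) = -401 + ((194/385 + 43) + 92) = -401 + (16749/385 + 92) = -401 + 52169/385 = -102216/385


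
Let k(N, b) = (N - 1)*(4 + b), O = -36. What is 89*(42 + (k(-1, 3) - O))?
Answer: 5696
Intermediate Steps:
k(N, b) = (-1 + N)*(4 + b)
89*(42 + (k(-1, 3) - O)) = 89*(42 + ((-4 - 1*3 + 4*(-1) - 1*3) - 1*(-36))) = 89*(42 + ((-4 - 3 - 4 - 3) + 36)) = 89*(42 + (-14 + 36)) = 89*(42 + 22) = 89*64 = 5696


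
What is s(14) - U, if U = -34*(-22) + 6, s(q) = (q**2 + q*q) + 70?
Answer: -292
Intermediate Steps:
s(q) = 70 + 2*q**2 (s(q) = (q**2 + q**2) + 70 = 2*q**2 + 70 = 70 + 2*q**2)
U = 754 (U = 748 + 6 = 754)
s(14) - U = (70 + 2*14**2) - 1*754 = (70 + 2*196) - 754 = (70 + 392) - 754 = 462 - 754 = -292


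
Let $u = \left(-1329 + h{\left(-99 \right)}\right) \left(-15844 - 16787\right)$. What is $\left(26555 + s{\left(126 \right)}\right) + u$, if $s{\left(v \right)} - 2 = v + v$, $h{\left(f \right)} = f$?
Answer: $46623877$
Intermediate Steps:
$s{\left(v \right)} = 2 + 2 v$ ($s{\left(v \right)} = 2 + \left(v + v\right) = 2 + 2 v$)
$u = 46597068$ ($u = \left(-1329 - 99\right) \left(-15844 - 16787\right) = \left(-1428\right) \left(-32631\right) = 46597068$)
$\left(26555 + s{\left(126 \right)}\right) + u = \left(26555 + \left(2 + 2 \cdot 126\right)\right) + 46597068 = \left(26555 + \left(2 + 252\right)\right) + 46597068 = \left(26555 + 254\right) + 46597068 = 26809 + 46597068 = 46623877$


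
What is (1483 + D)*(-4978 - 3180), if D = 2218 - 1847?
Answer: -15124932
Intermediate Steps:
D = 371
(1483 + D)*(-4978 - 3180) = (1483 + 371)*(-4978 - 3180) = 1854*(-8158) = -15124932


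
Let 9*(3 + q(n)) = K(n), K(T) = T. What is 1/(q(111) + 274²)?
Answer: 3/225256 ≈ 1.3318e-5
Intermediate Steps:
q(n) = -3 + n/9
1/(q(111) + 274²) = 1/((-3 + (⅑)*111) + 274²) = 1/((-3 + 37/3) + 75076) = 1/(28/3 + 75076) = 1/(225256/3) = 3/225256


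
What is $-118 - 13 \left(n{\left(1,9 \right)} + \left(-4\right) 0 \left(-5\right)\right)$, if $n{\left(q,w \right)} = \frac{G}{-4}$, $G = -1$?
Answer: $- \frac{485}{4} \approx -121.25$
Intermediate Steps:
$n{\left(q,w \right)} = \frac{1}{4}$ ($n{\left(q,w \right)} = - \frac{1}{-4} = \left(-1\right) \left(- \frac{1}{4}\right) = \frac{1}{4}$)
$-118 - 13 \left(n{\left(1,9 \right)} + \left(-4\right) 0 \left(-5\right)\right) = -118 - 13 \left(\frac{1}{4} + \left(-4\right) 0 \left(-5\right)\right) = -118 - 13 \left(\frac{1}{4} + 0 \left(-5\right)\right) = -118 - 13 \left(\frac{1}{4} + 0\right) = -118 - \frac{13}{4} = - \frac{485}{4}$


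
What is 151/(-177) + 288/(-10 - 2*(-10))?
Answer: 24733/885 ≈ 27.947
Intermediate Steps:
151/(-177) + 288/(-10 - 2*(-10)) = 151*(-1/177) + 288/(-10 + 20) = -151/177 + 288/10 = -151/177 + 288*(1/10) = -151/177 + 144/5 = 24733/885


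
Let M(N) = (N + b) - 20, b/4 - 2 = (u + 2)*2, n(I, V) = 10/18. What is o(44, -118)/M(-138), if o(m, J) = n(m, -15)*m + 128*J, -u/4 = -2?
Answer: 9694/45 ≈ 215.42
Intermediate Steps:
u = 8 (u = -4*(-2) = 8)
n(I, V) = 5/9 (n(I, V) = 10*(1/18) = 5/9)
o(m, J) = 128*J + 5*m/9 (o(m, J) = 5*m/9 + 128*J = 128*J + 5*m/9)
b = 88 (b = 8 + 4*((8 + 2)*2) = 8 + 4*(10*2) = 8 + 4*20 = 8 + 80 = 88)
M(N) = 68 + N (M(N) = (N + 88) - 20 = (88 + N) - 20 = 68 + N)
o(44, -118)/M(-138) = (128*(-118) + (5/9)*44)/(68 - 138) = (-15104 + 220/9)/(-70) = -135716/9*(-1/70) = 9694/45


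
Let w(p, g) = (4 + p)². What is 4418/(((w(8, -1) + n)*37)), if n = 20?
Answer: 2209/3034 ≈ 0.72808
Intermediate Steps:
4418/(((w(8, -1) + n)*37)) = 4418/((((4 + 8)² + 20)*37)) = 4418/(((12² + 20)*37)) = 4418/(((144 + 20)*37)) = 4418/((164*37)) = 4418/6068 = 4418*(1/6068) = 2209/3034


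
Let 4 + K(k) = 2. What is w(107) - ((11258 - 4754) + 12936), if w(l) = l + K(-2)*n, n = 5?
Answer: -19343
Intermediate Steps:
K(k) = -2 (K(k) = -4 + 2 = -2)
w(l) = -10 + l (w(l) = l - 2*5 = l - 10 = -10 + l)
w(107) - ((11258 - 4754) + 12936) = (-10 + 107) - ((11258 - 4754) + 12936) = 97 - (6504 + 12936) = 97 - 1*19440 = 97 - 19440 = -19343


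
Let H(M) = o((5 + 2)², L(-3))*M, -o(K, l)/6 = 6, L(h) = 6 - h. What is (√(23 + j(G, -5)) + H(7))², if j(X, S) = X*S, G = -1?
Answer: 63532 - 1008*√7 ≈ 60865.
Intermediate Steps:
o(K, l) = -36 (o(K, l) = -6*6 = -36)
H(M) = -36*M
j(X, S) = S*X
(√(23 + j(G, -5)) + H(7))² = (√(23 - 5*(-1)) - 36*7)² = (√(23 + 5) - 252)² = (√28 - 252)² = (2*√7 - 252)² = (-252 + 2*√7)²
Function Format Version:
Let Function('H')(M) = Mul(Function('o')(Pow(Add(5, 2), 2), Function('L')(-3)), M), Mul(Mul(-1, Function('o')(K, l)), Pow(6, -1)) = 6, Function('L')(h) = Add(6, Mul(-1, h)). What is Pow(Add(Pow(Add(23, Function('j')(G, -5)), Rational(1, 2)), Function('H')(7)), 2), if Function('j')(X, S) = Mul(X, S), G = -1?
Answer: Add(63532, Mul(-1008, Pow(7, Rational(1, 2)))) ≈ 60865.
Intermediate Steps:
Function('o')(K, l) = -36 (Function('o')(K, l) = Mul(-6, 6) = -36)
Function('H')(M) = Mul(-36, M)
Function('j')(X, S) = Mul(S, X)
Pow(Add(Pow(Add(23, Function('j')(G, -5)), Rational(1, 2)), Function('H')(7)), 2) = Pow(Add(Pow(Add(23, Mul(-5, -1)), Rational(1, 2)), Mul(-36, 7)), 2) = Pow(Add(Pow(Add(23, 5), Rational(1, 2)), -252), 2) = Pow(Add(Pow(28, Rational(1, 2)), -252), 2) = Pow(Add(Mul(2, Pow(7, Rational(1, 2))), -252), 2) = Pow(Add(-252, Mul(2, Pow(7, Rational(1, 2)))), 2)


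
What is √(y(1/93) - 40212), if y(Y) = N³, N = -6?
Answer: 6*I*√1123 ≈ 201.07*I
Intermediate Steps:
y(Y) = -216 (y(Y) = (-6)³ = -216)
√(y(1/93) - 40212) = √(-216 - 40212) = √(-40428) = 6*I*√1123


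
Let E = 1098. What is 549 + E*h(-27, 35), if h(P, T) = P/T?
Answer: -10431/35 ≈ -298.03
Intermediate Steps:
549 + E*h(-27, 35) = 549 + 1098*(-27/35) = 549 - 29646/35 = -10431/35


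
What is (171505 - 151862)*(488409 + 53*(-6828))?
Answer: 2485330575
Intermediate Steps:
(171505 - 151862)*(488409 + 53*(-6828)) = 19643*(488409 - 361884) = 19643*126525 = 2485330575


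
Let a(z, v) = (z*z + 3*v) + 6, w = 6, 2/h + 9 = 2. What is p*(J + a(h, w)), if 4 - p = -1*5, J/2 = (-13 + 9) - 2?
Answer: 5328/49 ≈ 108.73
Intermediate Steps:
h = -2/7 (h = 2/(-9 + 2) = 2/(-7) = 2*(-1/7) = -2/7 ≈ -0.28571)
J = -12 (J = 2*((-13 + 9) - 2) = 2*(-4 - 2) = 2*(-6) = -12)
p = 9 (p = 4 - (-1)*5 = 4 - 1*(-5) = 4 + 5 = 9)
a(z, v) = 6 + z**2 + 3*v (a(z, v) = (z**2 + 3*v) + 6 = 6 + z**2 + 3*v)
p*(J + a(h, w)) = 9*(-12 + (6 + (-2/7)**2 + 3*6)) = 9*(-12 + (6 + 4/49 + 18)) = 9*(-12 + 1180/49) = 9*(592/49) = 5328/49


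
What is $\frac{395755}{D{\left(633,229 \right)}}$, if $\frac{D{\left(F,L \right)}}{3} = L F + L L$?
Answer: $\frac{395755}{592194} \approx 0.66829$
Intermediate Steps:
$D{\left(F,L \right)} = 3 L^{2} + 3 F L$ ($D{\left(F,L \right)} = 3 \left(L F + L L\right) = 3 \left(F L + L^{2}\right) = 3 \left(L^{2} + F L\right) = 3 L^{2} + 3 F L$)
$\frac{395755}{D{\left(633,229 \right)}} = \frac{395755}{3 \cdot 229 \left(633 + 229\right)} = \frac{395755}{3 \cdot 229 \cdot 862} = \frac{395755}{592194}$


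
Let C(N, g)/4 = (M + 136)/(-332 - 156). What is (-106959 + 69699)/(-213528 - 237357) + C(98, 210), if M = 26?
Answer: -2283255/1833599 ≈ -1.2452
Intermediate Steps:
C(N, g) = -81/61 (C(N, g) = 4*((26 + 136)/(-332 - 156)) = 4*(162/(-488)) = 4*(162*(-1/488)) = 4*(-81/244) = -81/61)
(-106959 + 69699)/(-213528 - 237357) + C(98, 210) = (-106959 + 69699)/(-213528 - 237357) - 81/61 = -37260/(-450885) - 81/61 = -37260*(-1/450885) - 81/61 = 2484/30059 - 81/61 = -2283255/1833599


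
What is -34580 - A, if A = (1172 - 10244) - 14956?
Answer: -10552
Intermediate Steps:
A = -24028 (A = -9072 - 14956 = -24028)
-34580 - A = -34580 - 1*(-24028) = -34580 + 24028 = -10552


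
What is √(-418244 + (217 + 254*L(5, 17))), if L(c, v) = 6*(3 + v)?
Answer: I*√387547 ≈ 622.53*I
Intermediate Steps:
L(c, v) = 18 + 6*v
√(-418244 + (217 + 254*L(5, 17))) = √(-418244 + (217 + 254*(18 + 6*17))) = √(-418244 + (217 + 254*(18 + 102))) = √(-418244 + (217 + 254*120)) = √(-418244 + (217 + 30480)) = √(-418244 + 30697) = √(-387547) = I*√387547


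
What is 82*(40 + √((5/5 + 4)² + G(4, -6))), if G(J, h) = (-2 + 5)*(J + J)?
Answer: 3854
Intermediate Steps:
G(J, h) = 6*J (G(J, h) = 3*(2*J) = 6*J)
82*(40 + √((5/5 + 4)² + G(4, -6))) = 82*(40 + √((5/5 + 4)² + 6*4)) = 82*(40 + √((5*(⅕) + 4)² + 24)) = 82*(40 + √((1 + 4)² + 24)) = 82*(40 + √(5² + 24)) = 82*(40 + √(25 + 24)) = 82*(40 + √49) = 82*(40 + 7) = 82*47 = 3854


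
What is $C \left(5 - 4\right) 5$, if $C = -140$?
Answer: $-700$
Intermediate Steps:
$C \left(5 - 4\right) 5 = - 140 \left(5 - 4\right) 5 = - 140 \cdot 1 \cdot 5 = \left(-140\right) 5 = -700$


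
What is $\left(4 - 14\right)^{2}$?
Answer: $100$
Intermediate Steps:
$\left(4 - 14\right)^{2} = \left(-10\right)^{2} = 100$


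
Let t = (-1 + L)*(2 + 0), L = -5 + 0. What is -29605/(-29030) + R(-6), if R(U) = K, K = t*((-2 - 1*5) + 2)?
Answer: 354281/5806 ≈ 61.020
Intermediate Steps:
L = -5
t = -12 (t = (-1 - 5)*(2 + 0) = -6*2 = -12)
K = 60 (K = -12*((-2 - 1*5) + 2) = -12*((-2 - 5) + 2) = -12*(-7 + 2) = -12*(-5) = 60)
R(U) = 60
-29605/(-29030) + R(-6) = -29605/(-29030) + 60 = -29605*(-1/29030) + 60 = 5921/5806 + 60 = 354281/5806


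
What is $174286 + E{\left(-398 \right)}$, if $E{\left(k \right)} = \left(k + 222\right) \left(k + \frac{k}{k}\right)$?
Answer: $244158$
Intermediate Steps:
$E{\left(k \right)} = \left(1 + k\right) \left(222 + k\right)$ ($E{\left(k \right)} = \left(222 + k\right) \left(k + 1\right) = \left(222 + k\right) \left(1 + k\right) = \left(1 + k\right) \left(222 + k\right)$)
$174286 + E{\left(-398 \right)} = 174286 + \left(222 + \left(-398\right)^{2} + 223 \left(-398\right)\right) = 174286 + \left(222 + 158404 - 88754\right) = 174286 + 69872 = 244158$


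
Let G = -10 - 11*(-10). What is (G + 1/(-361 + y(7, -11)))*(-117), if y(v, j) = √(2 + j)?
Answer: -1524818763/130330 + 351*I/130330 ≈ -11700.0 + 0.0026932*I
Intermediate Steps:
G = 100 (G = -10 + 110 = 100)
(G + 1/(-361 + y(7, -11)))*(-117) = (100 + 1/(-361 + √(2 - 11)))*(-117) = (100 + 1/(-361 + √(-9)))*(-117) = (100 + 1/(-361 + 3*I))*(-117) = (100 + (-361 - 3*I)/130330)*(-117) = -11700 - 117*(-361 - 3*I)/130330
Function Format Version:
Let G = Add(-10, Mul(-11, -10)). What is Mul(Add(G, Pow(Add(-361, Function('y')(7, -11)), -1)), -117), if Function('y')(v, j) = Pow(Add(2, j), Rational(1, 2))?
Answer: Add(Rational(-1524818763, 130330), Mul(Rational(351, 130330), I)) ≈ Add(-11700., Mul(0.0026932, I))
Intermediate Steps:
G = 100 (G = Add(-10, 110) = 100)
Mul(Add(G, Pow(Add(-361, Function('y')(7, -11)), -1)), -117) = Mul(Add(100, Pow(Add(-361, Pow(Add(2, -11), Rational(1, 2))), -1)), -117) = Mul(Add(100, Pow(Add(-361, Pow(-9, Rational(1, 2))), -1)), -117) = Mul(Add(100, Pow(Add(-361, Mul(3, I)), -1)), -117) = Mul(Add(100, Mul(Rational(1, 130330), Add(-361, Mul(-3, I)))), -117) = Add(-11700, Mul(Rational(-117, 130330), Add(-361, Mul(-3, I))))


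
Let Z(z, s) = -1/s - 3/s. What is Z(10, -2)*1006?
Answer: 2012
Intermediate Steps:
Z(z, s) = -4/s
Z(10, -2)*1006 = -4/(-2)*1006 = -4*(-½)*1006 = 2*1006 = 2012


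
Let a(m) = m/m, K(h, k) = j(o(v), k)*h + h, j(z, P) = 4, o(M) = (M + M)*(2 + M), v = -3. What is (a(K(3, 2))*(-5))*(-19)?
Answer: 95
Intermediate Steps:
o(M) = 2*M*(2 + M) (o(M) = (2*M)*(2 + M) = 2*M*(2 + M))
K(h, k) = 5*h (K(h, k) = 4*h + h = 5*h)
a(m) = 1
(a(K(3, 2))*(-5))*(-19) = (1*(-5))*(-19) = -5*(-19) = 95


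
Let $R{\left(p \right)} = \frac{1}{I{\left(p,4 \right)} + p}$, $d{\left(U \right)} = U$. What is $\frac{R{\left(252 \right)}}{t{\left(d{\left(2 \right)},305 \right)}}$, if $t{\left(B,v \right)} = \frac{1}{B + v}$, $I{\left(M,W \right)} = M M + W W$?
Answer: $\frac{307}{63772} \approx 0.004814$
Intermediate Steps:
$I{\left(M,W \right)} = M^{2} + W^{2}$
$R{\left(p \right)} = \frac{1}{16 + p + p^{2}}$ ($R{\left(p \right)} = \frac{1}{\left(p^{2} + 4^{2}\right) + p} = \frac{1}{\left(p^{2} + 16\right) + p} = \frac{1}{\left(16 + p^{2}\right) + p} = \frac{1}{16 + p + p^{2}}$)
$\frac{R{\left(252 \right)}}{t{\left(d{\left(2 \right)},305 \right)}} = \frac{1}{\left(16 + 252 + 252^{2}\right) \frac{1}{2 + 305}} = \frac{1}{\left(16 + 252 + 63504\right) \frac{1}{307}} = \frac{\frac{1}{\frac{1}{307}}}{63772} = \frac{1}{63772} \cdot 307 = \frac{307}{63772}$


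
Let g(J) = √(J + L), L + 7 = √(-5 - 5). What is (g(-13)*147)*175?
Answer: 25725*√(-20 + I*√10) ≈ 9067.0 + 1.154e+5*I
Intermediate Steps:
L = -7 + I*√10 (L = -7 + √(-5 - 5) = -7 + √(-10) = -7 + I*√10 ≈ -7.0 + 3.1623*I)
g(J) = √(-7 + J + I*√10) (g(J) = √(J + (-7 + I*√10)) = √(-7 + J + I*√10))
(g(-13)*147)*175 = (√(-7 - 13 + I*√10)*147)*175 = (√(-20 + I*√10)*147)*175 = (147*√(-20 + I*√10))*175 = 25725*√(-20 + I*√10)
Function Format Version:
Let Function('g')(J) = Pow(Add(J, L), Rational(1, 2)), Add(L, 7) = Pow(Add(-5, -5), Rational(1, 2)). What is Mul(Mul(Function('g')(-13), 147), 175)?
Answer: Mul(25725, Pow(Add(-20, Mul(I, Pow(10, Rational(1, 2)))), Rational(1, 2))) ≈ Add(9067.0, Mul(1.1540e+5, I))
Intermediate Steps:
L = Add(-7, Mul(I, Pow(10, Rational(1, 2)))) (L = Add(-7, Pow(Add(-5, -5), Rational(1, 2))) = Add(-7, Pow(-10, Rational(1, 2))) = Add(-7, Mul(I, Pow(10, Rational(1, 2)))) ≈ Add(-7.0000, Mul(3.1623, I)))
Function('g')(J) = Pow(Add(-7, J, Mul(I, Pow(10, Rational(1, 2)))), Rational(1, 2)) (Function('g')(J) = Pow(Add(J, Add(-7, Mul(I, Pow(10, Rational(1, 2))))), Rational(1, 2)) = Pow(Add(-7, J, Mul(I, Pow(10, Rational(1, 2)))), Rational(1, 2)))
Mul(Mul(Function('g')(-13), 147), 175) = Mul(Mul(Pow(Add(-7, -13, Mul(I, Pow(10, Rational(1, 2)))), Rational(1, 2)), 147), 175) = Mul(Mul(Pow(Add(-20, Mul(I, Pow(10, Rational(1, 2)))), Rational(1, 2)), 147), 175) = Mul(Mul(147, Pow(Add(-20, Mul(I, Pow(10, Rational(1, 2)))), Rational(1, 2))), 175) = Mul(25725, Pow(Add(-20, Mul(I, Pow(10, Rational(1, 2)))), Rational(1, 2)))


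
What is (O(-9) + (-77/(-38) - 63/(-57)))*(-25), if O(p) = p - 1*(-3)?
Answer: 2725/38 ≈ 71.711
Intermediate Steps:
O(p) = 3 + p (O(p) = p + 3 = 3 + p)
(O(-9) + (-77/(-38) - 63/(-57)))*(-25) = ((3 - 9) + (-77/(-38) - 63/(-57)))*(-25) = (-6 + (-77*(-1/38) - 63*(-1/57)))*(-25) = (-6 + (77/38 + 21/19))*(-25) = (-6 + 119/38)*(-25) = -109/38*(-25) = 2725/38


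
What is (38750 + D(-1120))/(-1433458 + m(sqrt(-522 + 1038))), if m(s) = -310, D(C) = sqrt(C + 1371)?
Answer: -19375/716884 - sqrt(251)/1433768 ≈ -0.027038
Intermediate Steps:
D(C) = sqrt(1371 + C)
(38750 + D(-1120))/(-1433458 + m(sqrt(-522 + 1038))) = (38750 + sqrt(1371 - 1120))/(-1433458 - 310) = (38750 + sqrt(251))/(-1433768) = (38750 + sqrt(251))*(-1/1433768) = -19375/716884 - sqrt(251)/1433768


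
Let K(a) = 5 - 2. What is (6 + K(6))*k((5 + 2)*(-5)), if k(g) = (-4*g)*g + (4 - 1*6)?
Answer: -44118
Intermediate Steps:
k(g) = -2 - 4*g² (k(g) = (-4*g)*g + (4 - 6) = -4*g² - 2 = -2 - 4*g²)
K(a) = 3
(6 + K(6))*k((5 + 2)*(-5)) = (6 + 3)*(-2 - 4*25*(5 + 2)²) = 9*(-2 - 4*(7*(-5))²) = 9*(-2 - 4*(-35)²) = 9*(-2 - 4*1225) = 9*(-2 - 4900) = 9*(-4902) = -44118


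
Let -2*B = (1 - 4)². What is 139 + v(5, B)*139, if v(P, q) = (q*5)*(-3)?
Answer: 19043/2 ≈ 9521.5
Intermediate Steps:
B = -9/2 (B = -(1 - 4)²/2 = -½*(-3)² = -½*9 = -9/2 ≈ -4.5000)
v(P, q) = -15*q (v(P, q) = (5*q)*(-3) = -15*q)
139 + v(5, B)*139 = 139 - 15*(-9/2)*139 = 139 + (135/2)*139 = 139 + 18765/2 = 19043/2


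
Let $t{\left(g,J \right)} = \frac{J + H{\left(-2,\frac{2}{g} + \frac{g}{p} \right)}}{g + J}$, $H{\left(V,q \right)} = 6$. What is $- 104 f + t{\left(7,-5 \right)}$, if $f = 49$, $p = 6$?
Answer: $- \frac{10191}{2} \approx -5095.5$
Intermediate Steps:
$t{\left(g,J \right)} = \frac{6 + J}{J + g}$ ($t{\left(g,J \right)} = \frac{J + 6}{g + J} = \frac{6 + J}{J + g}$)
$- 104 f + t{\left(7,-5 \right)} = \left(-104\right) 49 + \frac{6 - 5}{-5 + 7} = -5096 + \frac{1}{2} \cdot 1 = -5096 + \frac{1}{2} = - \frac{10191}{2}$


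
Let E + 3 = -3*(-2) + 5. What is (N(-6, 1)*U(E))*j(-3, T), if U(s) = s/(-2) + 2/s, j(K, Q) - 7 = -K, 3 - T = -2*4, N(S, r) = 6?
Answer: -225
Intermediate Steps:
T = 11 (T = 3 - (-2)*4 = 3 - 1*(-8) = 3 + 8 = 11)
j(K, Q) = 7 - K
E = 8 (E = -3 + (-3*(-2) + 5) = -3 + (6 + 5) = -3 + 11 = 8)
U(s) = 2/s - s/2 (U(s) = s*(-½) + 2/s = -s/2 + 2/s = 2/s - s/2)
(N(-6, 1)*U(E))*j(-3, T) = (6*(2/8 - ½*8))*(7 - 1*(-3)) = (6*(2*(⅛) - 4))*(7 + 3) = (6*(¼ - 4))*10 = (6*(-15/4))*10 = -45/2*10 = -225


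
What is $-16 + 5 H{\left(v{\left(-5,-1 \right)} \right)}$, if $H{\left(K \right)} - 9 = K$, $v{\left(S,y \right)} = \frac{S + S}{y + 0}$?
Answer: $79$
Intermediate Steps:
$v{\left(S,y \right)} = \frac{2 S}{y}$
$H{\left(K \right)} = 9 + K$
$-16 + 5 H{\left(v{\left(-5,-1 \right)} \right)} = -16 + 5 \left(9 + 2 \left(-5\right) \frac{1}{-1}\right) = -16 + 5 \left(9 + 2 \left(-5\right) \left(-1\right)\right) = -16 + 5 \left(9 + 10\right) = -16 + 5 \cdot 19 = -16 + 95 = 79$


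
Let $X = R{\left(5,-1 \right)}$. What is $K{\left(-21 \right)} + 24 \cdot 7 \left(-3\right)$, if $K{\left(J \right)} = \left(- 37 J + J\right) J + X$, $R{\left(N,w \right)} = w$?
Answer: $-16381$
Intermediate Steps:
$X = -1$
$K{\left(J \right)} = -1 - 36 J^{2}$ ($K{\left(J \right)} = \left(- 37 J + J\right) J - 1 = - 36 J J - 1 = - 36 J^{2} - 1 = -1 - 36 J^{2}$)
$K{\left(-21 \right)} + 24 \cdot 7 \left(-3\right) = \left(-1 - 36 \left(-21\right)^{2}\right) + 24 \cdot 7 \left(-3\right) = \left(-1 - 15876\right) + 168 \left(-3\right) = \left(-1 - 15876\right) - 504 = -15877 - 504 = -16381$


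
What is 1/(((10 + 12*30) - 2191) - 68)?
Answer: -1/1889 ≈ -0.00052938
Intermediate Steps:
1/(((10 + 12*30) - 2191) - 68) = 1/(((10 + 360) - 2191) - 68) = 1/((370 - 2191) - 68) = 1/(-1821 - 68) = 1/(-1889) = -1/1889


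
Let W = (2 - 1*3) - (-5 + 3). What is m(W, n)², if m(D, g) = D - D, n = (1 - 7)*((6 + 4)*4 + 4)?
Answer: 0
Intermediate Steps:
n = -264 (n = -6*(10*4 + 4) = -6*(40 + 4) = -6*44 = -264)
W = 1 (W = (2 - 3) - 1*(-2) = -1 + 2 = 1)
m(D, g) = 0
m(W, n)² = 0² = 0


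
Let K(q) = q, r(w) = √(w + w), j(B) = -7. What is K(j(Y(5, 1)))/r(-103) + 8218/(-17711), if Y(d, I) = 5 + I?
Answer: -8218/17711 + 7*I*√206/206 ≈ -0.46401 + 0.48771*I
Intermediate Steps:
r(w) = √2*√w (r(w) = √(2*w) = √2*√w)
K(j(Y(5, 1)))/r(-103) + 8218/(-17711) = -7*(-I*√206/206) + 8218/(-17711) = -7*(-I*√206/206) + 8218*(-1/17711) = -7*(-I*√206/206) - 8218/17711 = -(-7)*I*√206/206 - 8218/17711 = 7*I*√206/206 - 8218/17711 = -8218/17711 + 7*I*√206/206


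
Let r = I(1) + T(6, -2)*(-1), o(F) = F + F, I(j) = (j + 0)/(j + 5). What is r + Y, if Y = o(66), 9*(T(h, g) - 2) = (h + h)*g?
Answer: 797/6 ≈ 132.83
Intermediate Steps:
T(h, g) = 2 + 2*g*h/9 (T(h, g) = 2 + ((h + h)*g)/9 = 2 + ((2*h)*g)/9 = 2 + (2*g*h)/9 = 2 + 2*g*h/9)
I(j) = j/(5 + j)
o(F) = 2*F
Y = 132 (Y = 2*66 = 132)
r = 5/6 (r = 1/(5 + 1) + (2 + (2/9)*(-2)*6)*(-1) = 1/6 + (2 - 8/3)*(-1) = 1*(1/6) - 2/3*(-1) = 1/6 + 2/3 = 5/6 ≈ 0.83333)
r + Y = 5/6 + 132 = 797/6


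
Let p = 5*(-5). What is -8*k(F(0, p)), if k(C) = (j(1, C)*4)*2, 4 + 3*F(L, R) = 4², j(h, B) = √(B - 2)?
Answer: -64*√2 ≈ -90.510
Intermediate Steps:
p = -25
j(h, B) = √(-2 + B)
F(L, R) = 4 (F(L, R) = -4/3 + (⅓)*4² = -4/3 + (⅓)*16 = -4/3 + 16/3 = 4)
k(C) = 8*√(-2 + C) (k(C) = (√(-2 + C)*4)*2 = (4*√(-2 + C))*2 = 8*√(-2 + C))
-8*k(F(0, p)) = -64*√(-2 + 4) = -64*√2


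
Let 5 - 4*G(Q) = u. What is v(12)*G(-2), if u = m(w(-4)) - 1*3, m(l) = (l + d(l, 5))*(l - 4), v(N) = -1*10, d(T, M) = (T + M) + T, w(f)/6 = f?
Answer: 4670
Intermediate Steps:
w(f) = 6*f
d(T, M) = M + 2*T (d(T, M) = (M + T) + T = M + 2*T)
v(N) = -10
m(l) = (-4 + l)*(5 + 3*l) (m(l) = (l + (5 + 2*l))*(l - 4) = (5 + 3*l)*(-4 + l) = (-4 + l)*(5 + 3*l))
u = 1873 (u = (-20 - 42*(-4) + 3*(6*(-4))²) - 1*3 = (-20 - 7*(-24) + 3*(-24)²) - 3 = (-20 + 168 + 3*576) - 3 = (-20 + 168 + 1728) - 3 = 1876 - 3 = 1873)
G(Q) = -467 (G(Q) = 5/4 - ¼*1873 = 5/4 - 1873/4 = -467)
v(12)*G(-2) = -10*(-467) = 4670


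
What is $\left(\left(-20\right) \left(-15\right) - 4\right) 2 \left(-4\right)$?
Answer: $-2368$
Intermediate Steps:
$\left(\left(-20\right) \left(-15\right) - 4\right) 2 \left(-4\right) = \left(300 - 4\right) \left(-8\right) = 296 \left(-8\right) = -2368$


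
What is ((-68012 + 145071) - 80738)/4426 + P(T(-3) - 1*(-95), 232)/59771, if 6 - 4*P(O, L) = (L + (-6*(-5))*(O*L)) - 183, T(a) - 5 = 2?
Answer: -2010943137/529092892 ≈ -3.8007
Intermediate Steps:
T(a) = 7 (T(a) = 5 + 2 = 7)
P(O, L) = 189/4 - L/4 - 15*L*O/2 (P(O, L) = 3/2 - ((L + (-6*(-5))*(O*L)) - 183)/4 = 3/2 - ((L + 30*(L*O)) - 183)/4 = 3/2 - ((L + 30*L*O) - 183)/4 = 3/2 - (-183 + L + 30*L*O)/4 = 3/2 + (183/4 - L/4 - 15*L*O/2) = 189/4 - L/4 - 15*L*O/2)
((-68012 + 145071) - 80738)/4426 + P(T(-3) - 1*(-95), 232)/59771 = ((-68012 + 145071) - 80738)/4426 + (189/4 - 1/4*232 - 15/2*232*(7 - 1*(-95)))/59771 = (77059 - 80738)*(1/4426) + (189/4 - 58 - 15/2*232*(7 + 95))*(1/59771) = -3679*1/4426 + (189/4 - 58 - 15/2*232*102)*(1/59771) = -3679/4426 + (189/4 - 58 - 177480)*(1/59771) = -3679/4426 - 709963/4*1/59771 = -3679/4426 - 709963/239084 = -2010943137/529092892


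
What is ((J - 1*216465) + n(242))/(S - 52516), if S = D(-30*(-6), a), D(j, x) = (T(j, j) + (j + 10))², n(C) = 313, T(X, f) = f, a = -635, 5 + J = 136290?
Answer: -79867/84384 ≈ -0.94647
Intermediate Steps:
J = 136285 (J = -5 + 136290 = 136285)
D(j, x) = (10 + 2*j)² (D(j, x) = (j + (j + 10))² = (j + (10 + j))² = (10 + 2*j)²)
S = 136900 (S = 4*(5 - 30*(-6))² = 4*(5 + 180)² = 4*185² = 4*34225 = 136900)
((J - 1*216465) + n(242))/(S - 52516) = ((136285 - 1*216465) + 313)/(136900 - 52516) = ((136285 - 216465) + 313)/84384 = (-80180 + 313)*(1/84384) = -79867*1/84384 = -79867/84384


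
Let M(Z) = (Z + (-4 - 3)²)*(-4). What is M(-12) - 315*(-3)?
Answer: 797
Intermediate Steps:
M(Z) = -196 - 4*Z (M(Z) = (Z + (-7)²)*(-4) = (Z + 49)*(-4) = (49 + Z)*(-4) = -196 - 4*Z)
M(-12) - 315*(-3) = (-196 - 4*(-12)) - 315*(-3) = (-196 + 48) + 945 = -148 + 945 = 797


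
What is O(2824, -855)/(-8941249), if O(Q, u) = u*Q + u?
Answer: 2415375/8941249 ≈ 0.27014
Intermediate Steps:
O(Q, u) = u + Q*u (O(Q, u) = Q*u + u = u + Q*u)
O(2824, -855)/(-8941249) = -855*(1 + 2824)/(-8941249) = -855*2825*(-1/8941249) = -2415375*(-1/8941249) = 2415375/8941249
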